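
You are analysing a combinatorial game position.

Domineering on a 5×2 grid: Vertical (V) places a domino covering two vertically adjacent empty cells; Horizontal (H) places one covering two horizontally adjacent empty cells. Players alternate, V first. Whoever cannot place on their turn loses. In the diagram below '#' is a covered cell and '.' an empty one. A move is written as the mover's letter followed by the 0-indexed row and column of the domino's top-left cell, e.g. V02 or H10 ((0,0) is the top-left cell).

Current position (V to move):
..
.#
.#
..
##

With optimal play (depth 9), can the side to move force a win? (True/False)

V winning at [../.#/.#/../##]: False

[../.#/.#/../##] V move#1: V00:-1/#./##/.#/../##*, V10:-1/../##/##/../##, V20:-1/../.#/##/#./##
[#./##/.#/../##] H move#2: H30:+1/#./##/.#/##/##*
[#./##/.#/##/##] end (terminal -1, V#3); searched ../.#/.#/../## to 9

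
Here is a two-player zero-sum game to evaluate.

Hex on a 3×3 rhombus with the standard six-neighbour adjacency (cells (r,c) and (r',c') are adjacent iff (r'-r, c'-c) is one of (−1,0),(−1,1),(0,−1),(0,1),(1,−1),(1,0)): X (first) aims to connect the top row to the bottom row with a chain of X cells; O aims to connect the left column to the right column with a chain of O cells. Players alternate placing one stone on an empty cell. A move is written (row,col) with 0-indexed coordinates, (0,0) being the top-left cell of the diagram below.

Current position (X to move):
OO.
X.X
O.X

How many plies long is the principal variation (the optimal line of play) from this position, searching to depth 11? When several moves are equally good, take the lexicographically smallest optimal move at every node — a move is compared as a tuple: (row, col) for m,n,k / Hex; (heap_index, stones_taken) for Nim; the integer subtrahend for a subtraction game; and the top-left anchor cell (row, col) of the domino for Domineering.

PV length from [OO./X.X/O.X]: 1 ply

ply 1, X at OO./X.X/O.X | (0,2)=+1→OOX/X.X/O.X*; (1,1)=-1→OO./XXX/O.X; (2,1)=-1→OO./X.X/OXX
ply 2: OOX/X.X/O.X is terminal -1 (O); from OO./X.X/O.X depth 11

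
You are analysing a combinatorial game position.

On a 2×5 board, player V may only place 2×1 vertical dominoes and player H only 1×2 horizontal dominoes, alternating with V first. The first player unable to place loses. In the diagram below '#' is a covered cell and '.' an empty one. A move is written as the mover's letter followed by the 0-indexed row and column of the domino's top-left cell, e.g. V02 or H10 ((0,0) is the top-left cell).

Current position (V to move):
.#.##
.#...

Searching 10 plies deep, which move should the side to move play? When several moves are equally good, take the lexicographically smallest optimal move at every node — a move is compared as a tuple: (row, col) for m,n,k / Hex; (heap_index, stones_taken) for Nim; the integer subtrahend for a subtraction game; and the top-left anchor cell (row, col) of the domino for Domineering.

V's best at [.#.##/.#...]: V02

[.#.##/.#...] V move#1: V00:-1/##.##/##..., V02:+1/.####/.##..*
[.####/.##..] H move#2: H13:-1/.####/.####*
[.####/.####] V move#3: V00:+1/#####/#####*
[#####/#####] end (terminal -1, H#4); searched .#.##/.#... to 10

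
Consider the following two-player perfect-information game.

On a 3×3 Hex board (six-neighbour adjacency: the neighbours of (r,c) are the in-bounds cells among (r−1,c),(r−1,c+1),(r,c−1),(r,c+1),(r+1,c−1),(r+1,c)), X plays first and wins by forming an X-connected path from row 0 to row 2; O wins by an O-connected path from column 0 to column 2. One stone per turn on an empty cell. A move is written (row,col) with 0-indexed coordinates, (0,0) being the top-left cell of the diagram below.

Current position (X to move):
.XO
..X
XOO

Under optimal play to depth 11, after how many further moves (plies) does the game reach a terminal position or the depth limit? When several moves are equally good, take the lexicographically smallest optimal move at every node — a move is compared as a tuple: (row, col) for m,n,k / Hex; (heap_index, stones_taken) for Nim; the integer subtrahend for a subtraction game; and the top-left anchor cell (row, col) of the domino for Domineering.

PV length from [.XO/..X/XOO]: 3 plies

p1 X@[.XO/..X/XOO]: (0,0)[XXO/..X/XOO]+1* (1,0)[.XO/X.X/XOO]+1 (1,1)[.XO/.XX/XOO]+1
p2 O@[XXO/..X/XOO]: (1,0)[XXO/O.X/XOO]-1* (1,1)[XXO/.OX/XOO]-1
p3 X@[XXO/O.X/XOO]: (1,1)[XXO/OXX/XOO]+1*
p4 O@[XXO/OXX/XOO] terminal -1; root [.XO/..X/XOO] d11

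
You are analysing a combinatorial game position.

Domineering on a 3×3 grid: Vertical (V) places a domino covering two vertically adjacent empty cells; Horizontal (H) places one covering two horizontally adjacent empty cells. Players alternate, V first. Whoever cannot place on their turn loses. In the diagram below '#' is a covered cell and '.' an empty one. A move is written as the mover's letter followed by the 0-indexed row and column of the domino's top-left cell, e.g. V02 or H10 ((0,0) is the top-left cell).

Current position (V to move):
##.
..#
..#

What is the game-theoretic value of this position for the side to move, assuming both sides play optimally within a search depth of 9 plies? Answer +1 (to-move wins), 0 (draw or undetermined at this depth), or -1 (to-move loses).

value(##./..#/..#, V) = +1

[##./..#/..#] V move#1: V10:+1/##./#.#/#.#*, V11:+1/##./.##/.##
[##./#.#/#.#] end (terminal -1, H#2); searched ##./..#/..# to 9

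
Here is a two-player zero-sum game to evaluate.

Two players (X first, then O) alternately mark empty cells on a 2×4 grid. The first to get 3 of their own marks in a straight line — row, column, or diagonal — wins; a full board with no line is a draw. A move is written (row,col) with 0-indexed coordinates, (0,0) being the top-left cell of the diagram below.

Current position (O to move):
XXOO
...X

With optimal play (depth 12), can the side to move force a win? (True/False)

[XXOO/...X] O move#1: (1,0):+0/XXOO/O..X*, (1,1):+0/XXOO/.O.X, (1,2):+0/XXOO/..OX
[XXOO/O..X] X move#2: (1,1):+0/XXOO/OX.X*, (1,2):+0/XXOO/O.XX
[XXOO/OX.X] O move#3: (1,2):+0/XXOO/OXOX*
[XXOO/OXOX] end (terminal +0, X#4); searched XXOO/...X to 12

O winning at [XXOO/...X]: False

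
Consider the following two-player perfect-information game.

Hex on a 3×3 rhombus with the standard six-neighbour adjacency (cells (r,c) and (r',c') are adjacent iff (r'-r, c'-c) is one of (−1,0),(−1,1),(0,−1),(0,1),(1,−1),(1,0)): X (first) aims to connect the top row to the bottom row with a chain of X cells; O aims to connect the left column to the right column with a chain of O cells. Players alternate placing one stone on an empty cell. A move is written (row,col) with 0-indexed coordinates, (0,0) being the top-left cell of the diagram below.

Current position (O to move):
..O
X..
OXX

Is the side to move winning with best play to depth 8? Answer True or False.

O winning at [..O/X../OXX]: True

ply 1, O at ..O/X../OXX | (0,0)=+1→O.O/X../OXX*; (0,1)=+1→.OO/X../OXX; (1,1)=+1→..O/XO./OXX; (1,2)=-1→..O/X.O/OXX
ply 2, X at O.O/X../OXX | (0,1)=-1→OXO/X../OXX*; (1,1)=-1→O.O/XX./OXX; (1,2)=-1→O.O/X.X/OXX
ply 3, O at OXO/X../OXX | (1,1)=+1→OXO/XO./OXX*; (1,2)=-1→OXO/X.O/OXX
ply 4: OXO/XO./OXX is terminal -1 (X); from ..O/X../OXX depth 8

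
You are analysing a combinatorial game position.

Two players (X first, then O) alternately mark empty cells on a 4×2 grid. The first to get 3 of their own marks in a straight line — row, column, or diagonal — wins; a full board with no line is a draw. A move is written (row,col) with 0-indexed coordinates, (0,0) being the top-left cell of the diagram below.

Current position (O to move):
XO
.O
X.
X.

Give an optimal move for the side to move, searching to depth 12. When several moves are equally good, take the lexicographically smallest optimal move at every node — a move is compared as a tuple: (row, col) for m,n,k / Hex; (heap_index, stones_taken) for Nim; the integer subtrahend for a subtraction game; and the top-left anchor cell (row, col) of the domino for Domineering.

[XO/.O/X./X.] O move#1: (1,0):+0/XO/OO/X./X., (2,1):+1/XO/.O/XO/X.*, (3,1):-1/XO/.O/X./XO
[XO/.O/XO/X.] end (terminal -1, X#2); searched XO/.O/X./X. to 12

O's best at [XO/.O/X./X.]: (2,1)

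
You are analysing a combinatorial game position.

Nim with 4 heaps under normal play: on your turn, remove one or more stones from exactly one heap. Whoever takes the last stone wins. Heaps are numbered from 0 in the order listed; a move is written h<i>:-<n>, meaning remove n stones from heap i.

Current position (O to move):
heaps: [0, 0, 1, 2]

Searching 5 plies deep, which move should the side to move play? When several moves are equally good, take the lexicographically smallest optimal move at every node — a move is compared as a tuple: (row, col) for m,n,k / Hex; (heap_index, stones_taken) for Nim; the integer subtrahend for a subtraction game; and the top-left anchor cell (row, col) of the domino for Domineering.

ply 1, O at (0,0,1,2) | h2:-1=-1→(0,0,0,2); h3:-1=+1→(0,0,1,1)*; h3:-2=-1→(0,0,1,0)
ply 2, X at (0,0,1,1) | h2:-1=-1→(0,0,0,1)*; h3:-1=-1→(0,0,1,0)
ply 3, O at (0,0,0,1) | h3:-1=+1→(0,0,0,0)*
ply 4: (0,0,0,0) is terminal -1 (X); from (0,0,1,2) depth 5

O's best at [(0,0,1,2)]: h3:-1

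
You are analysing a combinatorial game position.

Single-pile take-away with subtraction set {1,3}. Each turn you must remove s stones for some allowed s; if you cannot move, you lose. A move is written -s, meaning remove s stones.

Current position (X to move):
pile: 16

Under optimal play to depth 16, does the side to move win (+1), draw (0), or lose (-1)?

value(16, X) = -1

p1 X@[16]: -1[15]-1* -3[13]-1
p2 O@[15]: -1[14]+1* -3[12]+1
p3 X@[14]: -1[13]-1* -3[11]-1
p4 O@[13]: -1[12]+1* -3[10]+1
p5 X@[12]: -1[11]-1* -3[9]-1
p6 O@[11]: -1[10]+1* -3[8]+1
p7 X@[10]: -1[9]-1* -3[7]-1
p8 O@[9]: -1[8]+1* -3[6]+1
p9 X@[8]: -1[7]-1* -3[5]-1
p10 O@[7]: -1[6]+1* -3[4]+1
p11 X@[6]: -1[5]-1* -3[3]-1
p12 O@[5]: -1[4]+1* -3[2]+1
p13 X@[4]: -1[3]-1* -3[1]-1
p14 O@[3]: -1[2]+1* -3[0]+1
p15 X@[2]: -1[1]-1*
p16 O@[1]: -1[0]+1*
p17 X@[0] terminal -1; root [16] d16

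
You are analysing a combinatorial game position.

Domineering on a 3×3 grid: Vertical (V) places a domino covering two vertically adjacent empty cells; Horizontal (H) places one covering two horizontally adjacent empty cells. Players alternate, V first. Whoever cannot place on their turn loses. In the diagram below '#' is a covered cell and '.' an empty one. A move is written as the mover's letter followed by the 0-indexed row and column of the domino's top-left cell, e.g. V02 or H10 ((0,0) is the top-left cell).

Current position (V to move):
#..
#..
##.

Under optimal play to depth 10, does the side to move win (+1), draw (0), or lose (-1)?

value(#../#../##., V) = +1

ply 1, V at #../#../##. | V01=+1→##./##./##.*; V02=+1→#.#/#.#/##.; V12=-1→#../#.#/###
ply 2: ##./##./##. is terminal -1 (H); from #../#../##. depth 10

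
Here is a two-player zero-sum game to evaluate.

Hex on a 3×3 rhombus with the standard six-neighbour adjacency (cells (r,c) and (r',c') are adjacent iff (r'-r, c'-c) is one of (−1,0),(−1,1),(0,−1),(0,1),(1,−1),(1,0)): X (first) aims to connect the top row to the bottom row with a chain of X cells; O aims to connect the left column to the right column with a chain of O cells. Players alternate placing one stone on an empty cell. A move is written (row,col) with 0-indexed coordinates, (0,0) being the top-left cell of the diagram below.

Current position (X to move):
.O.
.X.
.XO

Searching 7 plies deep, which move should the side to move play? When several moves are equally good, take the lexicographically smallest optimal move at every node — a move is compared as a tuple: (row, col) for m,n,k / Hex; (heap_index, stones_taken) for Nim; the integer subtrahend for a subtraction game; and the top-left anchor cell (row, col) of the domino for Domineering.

X's best at [.O./.X./.XO]: (0,0)

p1 X@[.O./.X./.XO]: (0,0)[XO./.X./.XO]+1* (0,2)[.OX/.X./.XO]+1 (1,0)[.O./XX./.XO]+1 (1,2)[.O./.XX/.XO]-1 (2,0)[.O./.X./XXO]-1
p2 O@[XO./.X./.XO]: (0,2)[XOO/.X./.XO]-1* (1,0)[XO./OX./.XO]-1 (1,2)[XO./.XO/.XO]-1 (2,0)[XO./.X./OXO]-1
p3 X@[XOO/.X./.XO]: (1,0)[XOO/XX./.XO]+1* (1,2)[XOO/.XX/.XO]-1 (2,0)[XOO/.X./XXO]-1
p4 O@[XOO/XX./.XO] terminal -1; root [.O./.X./.XO] d7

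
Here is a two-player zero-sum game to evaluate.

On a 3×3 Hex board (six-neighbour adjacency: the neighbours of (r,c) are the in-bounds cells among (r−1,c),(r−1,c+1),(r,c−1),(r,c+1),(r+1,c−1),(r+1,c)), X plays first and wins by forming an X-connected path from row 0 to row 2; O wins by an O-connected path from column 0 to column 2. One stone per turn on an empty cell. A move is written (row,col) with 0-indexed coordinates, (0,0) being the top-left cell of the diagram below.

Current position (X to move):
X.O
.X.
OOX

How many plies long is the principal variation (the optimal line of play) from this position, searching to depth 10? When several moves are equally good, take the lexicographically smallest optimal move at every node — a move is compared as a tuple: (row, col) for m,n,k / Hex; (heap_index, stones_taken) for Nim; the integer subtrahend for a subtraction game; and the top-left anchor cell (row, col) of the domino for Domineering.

PV length from [X.O/.X./OOX]: 3 plies

ply 1, X at X.O/.X./OOX | (0,1)=-1→XXO/.X./OOX; (1,0)=-1→X.O/XX./OOX; (1,2)=+1→X.O/.XX/OOX*
ply 2, O at X.O/.XX/OOX | (0,1)=-1→XOO/.XX/OOX*; (1,0)=-1→X.O/OXX/OOX
ply 3, X at XOO/.XX/OOX | (1,0)=+1→XOO/XXX/OOX*
ply 4: XOO/XXX/OOX is terminal -1 (O); from X.O/.X./OOX depth 10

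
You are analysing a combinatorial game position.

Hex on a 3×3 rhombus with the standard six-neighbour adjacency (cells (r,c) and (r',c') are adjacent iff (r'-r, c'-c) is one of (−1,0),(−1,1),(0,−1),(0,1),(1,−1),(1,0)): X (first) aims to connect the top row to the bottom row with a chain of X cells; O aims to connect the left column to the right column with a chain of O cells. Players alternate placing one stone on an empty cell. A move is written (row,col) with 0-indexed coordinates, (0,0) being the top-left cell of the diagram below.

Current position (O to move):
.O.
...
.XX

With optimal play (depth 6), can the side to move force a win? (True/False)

O winning at [.O./.../.XX]: True

ply 1, O at .O./.../.XX | (0,0)=-1→OO./.../.XX; (0,2)=+1→.OO/.../.XX*; (1,0)=-1→.O./O../.XX; (1,1)=+1→.O./.O./.XX; (1,2)=+1→.O./..O/.XX; (2,0)=-1→.O./.../OXX
ply 2, X at .OO/.../.XX | (0,0)=-1→XOO/.../.XX*; (1,0)=-1→.OO/X../.XX; (1,1)=-1→.OO/.X./.XX; (1,2)=-1→.OO/..X/.XX; (2,0)=-1→.OO/.../XXX
ply 3, O at XOO/.../.XX | (1,0)=+1→XOO/O../.XX*; (1,1)=+1→XOO/.O./.XX; (1,2)=-1→XOO/..O/.XX; (2,0)=+1→XOO/.../OXX
ply 4: XOO/O../.XX is terminal -1 (X); from .O./.../.XX depth 6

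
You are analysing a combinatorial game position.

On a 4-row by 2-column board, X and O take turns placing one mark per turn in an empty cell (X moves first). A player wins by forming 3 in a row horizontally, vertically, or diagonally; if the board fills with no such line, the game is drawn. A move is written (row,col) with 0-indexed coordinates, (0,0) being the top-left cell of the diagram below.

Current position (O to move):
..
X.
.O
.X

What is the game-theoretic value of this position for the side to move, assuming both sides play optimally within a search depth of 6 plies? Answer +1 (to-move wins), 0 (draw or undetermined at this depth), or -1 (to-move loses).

value(../X./.O/.X, O) = 0

ply 1, O at ../X./.O/.X | (0,0)=+0→O./X./.O/.X*; (0,1)=+0→.O/X./.O/.X; (1,1)=+0→../XO/.O/.X; (2,0)=+0→../X./OO/.X; (3,0)=+0→../X./.O/OX
ply 2, X at O./X./.O/.X | (0,1)=+0→OX/X./.O/.X*; (1,1)=+0→O./XX/.O/.X; (2,0)=+0→O./X./XO/.X; (3,0)=+0→O./X./.O/XX
ply 3, O at OX/X./.O/.X | (1,1)=+0→OX/XO/.O/.X*; (2,0)=+0→OX/X./OO/.X; (3,0)=+0→OX/X./.O/OX
ply 4, X at OX/XO/.O/.X | (2,0)=+0→OX/XO/XO/.X*; (3,0)=+0→OX/XO/.O/XX
ply 5, O at OX/XO/XO/.X | (3,0)=+0→OX/XO/XO/OX*
ply 6: OX/XO/XO/OX is terminal +0 (X); from ../X./.O/.X depth 6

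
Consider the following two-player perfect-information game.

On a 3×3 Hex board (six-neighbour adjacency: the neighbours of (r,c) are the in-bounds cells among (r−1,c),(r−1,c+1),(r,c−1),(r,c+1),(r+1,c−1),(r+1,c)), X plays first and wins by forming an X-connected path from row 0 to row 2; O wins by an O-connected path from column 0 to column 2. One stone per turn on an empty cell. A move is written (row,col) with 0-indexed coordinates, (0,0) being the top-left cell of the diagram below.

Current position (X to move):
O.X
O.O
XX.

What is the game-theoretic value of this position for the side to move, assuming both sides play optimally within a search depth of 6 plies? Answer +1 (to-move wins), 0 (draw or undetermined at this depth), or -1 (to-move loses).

p1 X@[O.X/O.O/XX.]: (0,1)[OXX/O.O/XX.]-1 (1,1)[O.X/OXO/XX.]+1* (2,2)[O.X/O.O/XXX]-1
p2 O@[O.X/OXO/XX.] terminal -1; root [O.X/O.O/XX.] d6

value(O.X/O.O/XX., X) = +1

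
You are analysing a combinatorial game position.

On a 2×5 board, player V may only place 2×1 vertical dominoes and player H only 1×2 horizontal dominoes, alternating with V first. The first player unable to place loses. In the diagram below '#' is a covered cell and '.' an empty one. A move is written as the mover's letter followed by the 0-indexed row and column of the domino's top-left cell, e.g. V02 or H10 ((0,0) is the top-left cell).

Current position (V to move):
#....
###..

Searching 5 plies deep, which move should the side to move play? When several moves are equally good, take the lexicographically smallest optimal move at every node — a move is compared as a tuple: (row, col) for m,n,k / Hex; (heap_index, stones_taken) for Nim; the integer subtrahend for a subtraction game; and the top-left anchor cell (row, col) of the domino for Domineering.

V's best at [#..../###..]: V03

p1 V@[#..../###..]: V03[#..#./####.]+1* V04[#...#/###.#]-1
p2 H@[#..#./####.]: H01[####./####.]-1*
p3 V@[####./####.]: V04[#####/#####]+1*
p4 H@[#####/#####] terminal -1; root [#..../###..] d5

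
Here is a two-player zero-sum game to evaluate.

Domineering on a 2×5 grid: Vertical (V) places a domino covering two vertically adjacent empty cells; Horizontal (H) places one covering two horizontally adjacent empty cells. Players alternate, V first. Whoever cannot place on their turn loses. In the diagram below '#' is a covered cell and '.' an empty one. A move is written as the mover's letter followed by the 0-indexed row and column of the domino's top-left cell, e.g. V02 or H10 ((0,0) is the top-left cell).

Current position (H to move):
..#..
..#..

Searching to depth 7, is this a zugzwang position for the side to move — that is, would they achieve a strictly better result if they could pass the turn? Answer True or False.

zugzwang(..#../..#.., H) = True

[..#../..#..] H move#1: H00:-1/###../..#..*, H03:-1/..###/..#.., H10:-1/..#../###.., H13:-1/..#../..###
[###../..#..] V move#2: V03:+1/####./..##.*, V04:+1/###.#/..#.#
[####./..##.] H move#3: H10:-1/####./####.*
[####./####.] V move#4: V04:+1/#####/#####*
[#####/#####] end (terminal -1, H#5); searched ..#../..#.. to 7
if H skipped the turn, V would face:
~ [..#../..#..] V move#1: V00:-1/#.#../#.#..*, V01:-1/.##../.##.., V03:-1/..##./..##., V04:-1/..#.#/..#.#
~ [#.#../#.#..] H move#2: H03:+1/#.###/#.#..*, H13:+1/#.#../#.###
~ [#.###/#.#..] V move#3: V01:-1/#####/###..*
~ [#####/###..] H move#4: H13:+1/#####/#####*
~ [#####/#####] end (terminal -1, V#5); searched ..#../..#.. to 7
compare (H): move=-1 vs pass=+1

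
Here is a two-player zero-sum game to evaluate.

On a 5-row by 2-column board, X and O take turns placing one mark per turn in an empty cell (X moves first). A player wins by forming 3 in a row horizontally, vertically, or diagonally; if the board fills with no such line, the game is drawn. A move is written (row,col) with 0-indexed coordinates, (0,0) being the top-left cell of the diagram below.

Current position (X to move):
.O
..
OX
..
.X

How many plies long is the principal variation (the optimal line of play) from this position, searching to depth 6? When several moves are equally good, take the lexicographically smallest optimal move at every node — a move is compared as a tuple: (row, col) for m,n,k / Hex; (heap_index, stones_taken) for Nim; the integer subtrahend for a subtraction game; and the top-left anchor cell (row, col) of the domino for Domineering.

ply 1, X at .O/../OX/../.X | (0,0)=+0→XO/../OX/../.X; (1,0)=+0→.O/X./OX/../.X; (1,1)=+0→.O/.X/OX/../.X; (3,0)=+0→.O/../OX/X./.X; (3,1)=+1→.O/../OX/.X/.X*; (4,0)=+0→.O/../OX/../XX
ply 2: .O/../OX/.X/.X is terminal -1 (O); from .O/../OX/../.X depth 6

PV length from [.O/../OX/../.X]: 1 ply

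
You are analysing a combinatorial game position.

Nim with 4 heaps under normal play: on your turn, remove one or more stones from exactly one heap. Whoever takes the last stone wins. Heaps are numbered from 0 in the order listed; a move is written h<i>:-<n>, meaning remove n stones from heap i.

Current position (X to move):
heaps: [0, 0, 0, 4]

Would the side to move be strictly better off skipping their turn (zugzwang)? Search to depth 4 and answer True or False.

[(0,0,0,4)] X move#1: h3:-1:-1/(0,0,0,3), h3:-2:-1/(0,0,0,2), h3:-3:-1/(0,0,0,1), h3:-4:+1/(0,0,0,0)*
[(0,0,0,0)] end (terminal -1, O#2); searched (0,0,0,4) to 4
suppose X passes — search the same position with O to move:
pass> [(0,0,0,4)] O move#1: h3:-1:-1/(0,0,0,3), h3:-2:-1/(0,0,0,2), h3:-3:-1/(0,0,0,1), h3:-4:+1/(0,0,0,0)*
pass> [(0,0,0,0)] end (terminal -1, X#2); searched (0,0,0,4) to 4
for X: play +1, pass -1

zugzwang((0,0,0,4), X) = False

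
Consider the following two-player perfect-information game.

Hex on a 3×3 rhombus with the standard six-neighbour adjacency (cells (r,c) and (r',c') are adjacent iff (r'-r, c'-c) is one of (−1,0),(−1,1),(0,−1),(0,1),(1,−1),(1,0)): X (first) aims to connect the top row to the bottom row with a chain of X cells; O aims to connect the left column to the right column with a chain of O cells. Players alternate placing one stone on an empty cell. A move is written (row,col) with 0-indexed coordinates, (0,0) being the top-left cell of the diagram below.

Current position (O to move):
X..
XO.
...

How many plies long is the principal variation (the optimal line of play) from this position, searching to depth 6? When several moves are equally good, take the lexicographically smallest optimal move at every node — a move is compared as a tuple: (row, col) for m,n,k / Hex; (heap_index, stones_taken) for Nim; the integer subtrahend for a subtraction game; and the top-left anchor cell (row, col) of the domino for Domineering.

PV length from [X../XO./...]: 3 plies

p1 O@[X../XO./...]: (0,1)[XO./XO./...]-1 (0,2)[X.O/XO./...]-1 (1,2)[X../XOO/...]-1 (2,0)[X../XO./O..]+1* (2,1)[X../XO./.O.]-1 (2,2)[X../XO./..O]-1
p2 X@[X../XO./O..]: (0,1)[XX./XO./O..]-1* (0,2)[X.X/XO./O..]-1 (1,2)[X../XOX/O..]-1 (2,1)[X../XO./OX.]-1 (2,2)[X../XO./O.X]-1
p3 O@[XX./XO./O..]: (0,2)[XXO/XO./O..]+1* (1,2)[XX./XOO/O..]+1 (2,1)[XX./XO./OO.]+1 (2,2)[XX./XO./O.O]+1
p4 X@[XXO/XO./O..] terminal -1; root [X../XO./...] d6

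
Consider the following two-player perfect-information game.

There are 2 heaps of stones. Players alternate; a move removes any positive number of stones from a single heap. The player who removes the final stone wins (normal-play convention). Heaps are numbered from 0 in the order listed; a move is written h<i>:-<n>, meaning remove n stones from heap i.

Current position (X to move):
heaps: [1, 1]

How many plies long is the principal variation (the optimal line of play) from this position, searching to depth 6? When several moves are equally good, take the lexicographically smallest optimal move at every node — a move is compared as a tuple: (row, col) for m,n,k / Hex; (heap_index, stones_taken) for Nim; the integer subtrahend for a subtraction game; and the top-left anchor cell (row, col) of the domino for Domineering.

ply 1, X at (1,1) | h0:-1=-1→(0,1)*; h1:-1=-1→(1,0)
ply 2, O at (0,1) | h1:-1=+1→(0,0)*
ply 3: (0,0) is terminal -1 (X); from (1,1) depth 6

PV length from [(1,1)]: 2 plies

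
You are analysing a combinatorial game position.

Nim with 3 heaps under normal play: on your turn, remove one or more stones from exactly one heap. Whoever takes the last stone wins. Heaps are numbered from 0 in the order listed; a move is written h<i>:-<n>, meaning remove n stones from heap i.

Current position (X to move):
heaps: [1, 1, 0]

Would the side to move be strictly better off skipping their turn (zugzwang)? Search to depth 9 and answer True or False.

p1 X@[(1,1,0)]: h0:-1[(0,1,0)]-1* h1:-1[(1,0,0)]-1
p2 O@[(0,1,0)]: h1:-1[(0,0,0)]+1*
p3 X@[(0,0,0)] terminal -1; root [(1,1,0)] d9
suppose X passes — search the same position with O to move:
pass> p1 O@[(1,1,0)]: h0:-1[(0,1,0)]-1* h1:-1[(1,0,0)]-1
pass> p2 X@[(0,1,0)]: h1:-1[(0,0,0)]+1*
pass> p3 O@[(0,0,0)] terminal -1; root [(1,1,0)] d9
for X: play -1, pass +1

zugzwang((1,1,0), X) = True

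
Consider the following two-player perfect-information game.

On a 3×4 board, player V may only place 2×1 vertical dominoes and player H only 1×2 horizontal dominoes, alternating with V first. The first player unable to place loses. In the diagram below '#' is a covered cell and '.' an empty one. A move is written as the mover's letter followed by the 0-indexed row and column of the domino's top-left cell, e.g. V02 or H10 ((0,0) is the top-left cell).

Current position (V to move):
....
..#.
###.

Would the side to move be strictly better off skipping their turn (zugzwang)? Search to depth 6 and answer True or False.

zugzwang(..../..#./###., V) = False

[..../..#./###.] V move#1: V00:+1/#.../#.#./###.*, V01:+1/.#../.##./###., V03:-1/...#/..##/###., V13:-1/..../..##/####
[#.../#.#./###.] H move#2: H01:-1/###./#.#./###.*, H02:-1/#.##/#.#./###.
[###./#.#./###.] V move#3: V03:+1/####/#.##/###.*, V13:+1/###./#.##/####
[####/#.##/###.] end (terminal -1, H#4); searched ..../..#./###. to 6
suppose V passes — search the same position with H to move:
pass> [..../..#./###.] H move#1: H00:+1/##../..#./###.*, H01:-1/.##./..#./###., H02:-1/..##/..#./###., H10:+1/..../###./###.
pass> [##../..#./###.] V move#2: V03:-1/##.#/..##/###.*, V13:-1/##../..##/####
pass> [##.#/..##/###.] H move#3: H10:+1/##.#/####/###.*
pass> [##.#/####/###.] end (terminal -1, V#4); searched ..../..#./###. to 6
for V: play +1, pass -1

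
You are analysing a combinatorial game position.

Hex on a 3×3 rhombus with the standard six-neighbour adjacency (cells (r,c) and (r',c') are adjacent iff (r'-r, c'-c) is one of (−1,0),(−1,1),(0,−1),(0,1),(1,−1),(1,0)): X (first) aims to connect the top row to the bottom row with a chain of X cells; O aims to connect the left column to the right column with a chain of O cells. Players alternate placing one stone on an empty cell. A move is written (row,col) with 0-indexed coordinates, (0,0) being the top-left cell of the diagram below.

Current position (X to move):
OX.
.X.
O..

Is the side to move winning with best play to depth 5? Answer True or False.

p1 X@[OX./.X./O..]: (0,2)[OXX/.X./O..]-1 (1,0)[OX./XX./O..]-1 (1,2)[OX./.XX/O..]+1* (2,1)[OX./.X./OX.]+1 (2,2)[OX./.X./O.X]+1
p2 O@[OX./.XX/O..]: (0,2)[OXO/.XX/O..]-1* (1,0)[OX./OXX/O..]-1 (2,1)[OX./.XX/OO.]-1 (2,2)[OX./.XX/O.O]-1
p3 X@[OXO/.XX/O..]: (1,0)[OXO/XXX/O..]+1* (2,1)[OXO/.XX/OX.]+1 (2,2)[OXO/.XX/O.X]+1
p4 O@[OXO/XXX/O..]: (2,1)[OXO/XXX/OO.]-1* (2,2)[OXO/XXX/O.O]-1
p5 X@[OXO/XXX/OO.]: (2,2)[OXO/XXX/OOX]+1*
p6 O@[OXO/XXX/OOX] terminal -1; root [OX./.X./O..] d5

X winning at [OX./.X./O..]: True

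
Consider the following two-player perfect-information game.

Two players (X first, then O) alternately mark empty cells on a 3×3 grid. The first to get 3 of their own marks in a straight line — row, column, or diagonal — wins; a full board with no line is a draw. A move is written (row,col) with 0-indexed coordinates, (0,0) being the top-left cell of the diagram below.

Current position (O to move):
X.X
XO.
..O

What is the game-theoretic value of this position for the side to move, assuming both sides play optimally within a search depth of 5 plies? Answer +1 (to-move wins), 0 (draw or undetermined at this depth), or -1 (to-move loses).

p1 O@[X.X/XO./..O]: (0,1)[XOX/XO./..O]-1* (1,2)[X.X/XOO/..O]-1 (2,0)[X.X/XO./O.O]-1 (2,1)[X.X/XO./.OO]-1
p2 X@[XOX/XO./..O]: (1,2)[XOX/XOX/..O]-1 (2,0)[XOX/XO./X.O]+1* (2,1)[XOX/XO./.XO]+0
p3 O@[XOX/XO./X.O] terminal -1; root [X.X/XO./..O] d5

value(X.X/XO./..O, O) = -1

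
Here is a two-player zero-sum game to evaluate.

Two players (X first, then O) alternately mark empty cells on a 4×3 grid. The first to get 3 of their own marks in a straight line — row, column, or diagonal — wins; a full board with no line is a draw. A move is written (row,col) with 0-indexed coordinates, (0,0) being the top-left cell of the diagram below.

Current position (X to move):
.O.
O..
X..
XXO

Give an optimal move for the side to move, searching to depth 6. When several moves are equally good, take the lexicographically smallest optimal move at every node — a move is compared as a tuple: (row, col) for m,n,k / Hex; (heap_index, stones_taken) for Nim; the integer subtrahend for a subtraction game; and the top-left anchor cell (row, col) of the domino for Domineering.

X's best at [.O./O../X../XXO]: (2,1)

ply 1, X at .O./O../X../XXO | (0,0)=-1→XO./O../X../XXO; (0,2)=-1→.OX/O../X../XXO; (1,1)=-1→.O./OX./X../XXO; (1,2)=-1→.O./O.X/X../XXO; (2,1)=+1→.O./O../XX./XXO*; (2,2)=-1→.O./O../X.X/XXO
ply 2, O at .O./O../XX./XXO | (0,0)=-1→OO./O../XX./XXO*; (0,2)=-1→.OO/O../XX./XXO; (1,1)=-1→.O./OO./XX./XXO; (1,2)=-1→.O./O.O/XX./XXO; (2,2)=-1→.O./O../XXO/XXO
ply 3, X at OO./O../XX./XXO | (0,2)=+1→OOX/O../XX./XXO*; (1,1)=+1→OO./OX./XX./XXO; (1,2)=+1→OO./O.X/XX./XXO; (2,2)=+1→OO./O../XXX/XXO
ply 4, O at OOX/O../XX./XXO | (1,1)=-1→OOX/OO./XX./XXO*; (1,2)=-1→OOX/O.O/XX./XXO; (2,2)=-1→OOX/O../XXO/XXO
ply 5, X at OOX/OO./XX./XXO | (1,2)=+1→OOX/OOX/XX./XXO*; (2,2)=+1→OOX/OO./XXX/XXO
ply 6: OOX/OOX/XX./XXO is terminal -1 (O); from .O./O../X../XXO depth 6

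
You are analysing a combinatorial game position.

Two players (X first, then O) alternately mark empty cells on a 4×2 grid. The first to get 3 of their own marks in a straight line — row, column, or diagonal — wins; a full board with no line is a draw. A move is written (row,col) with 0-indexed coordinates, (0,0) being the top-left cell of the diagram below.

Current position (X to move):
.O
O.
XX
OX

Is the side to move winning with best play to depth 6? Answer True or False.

X winning at [.O/O./XX/OX]: True

p1 X@[.O/O./XX/OX]: (0,0)[XO/O./XX/OX]+0 (1,1)[.O/OX/XX/OX]+1*
p2 O@[.O/OX/XX/OX] terminal -1; root [.O/O./XX/OX] d6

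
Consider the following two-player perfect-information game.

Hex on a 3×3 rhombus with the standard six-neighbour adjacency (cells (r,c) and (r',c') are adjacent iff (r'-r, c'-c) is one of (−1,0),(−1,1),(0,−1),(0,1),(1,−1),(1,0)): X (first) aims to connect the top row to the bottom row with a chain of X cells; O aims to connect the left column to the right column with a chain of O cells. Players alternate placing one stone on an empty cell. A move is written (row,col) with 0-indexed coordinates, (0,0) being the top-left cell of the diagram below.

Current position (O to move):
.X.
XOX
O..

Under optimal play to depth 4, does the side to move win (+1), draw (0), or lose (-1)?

ply 1, O at .X./XOX/O.. | (0,0)=-1→OX./XOX/O..; (0,2)=+1→.XO/XOX/O..*; (2,1)=+1→.X./XOX/OO.; (2,2)=+1→.X./XOX/O.O
ply 2: .XO/XOX/O.. is terminal -1 (X); from .X./XOX/O.. depth 4

value(.X./XOX/O.., O) = +1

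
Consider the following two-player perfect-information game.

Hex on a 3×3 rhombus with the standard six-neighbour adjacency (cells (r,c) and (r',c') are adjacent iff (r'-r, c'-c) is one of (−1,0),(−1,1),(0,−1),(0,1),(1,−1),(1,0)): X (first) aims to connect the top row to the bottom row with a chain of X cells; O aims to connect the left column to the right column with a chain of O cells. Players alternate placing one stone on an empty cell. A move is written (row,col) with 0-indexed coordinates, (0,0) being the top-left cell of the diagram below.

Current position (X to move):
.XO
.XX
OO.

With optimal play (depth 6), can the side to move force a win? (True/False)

X winning at [.XO/.XX/OO.]: True

ply 1, X at .XO/.XX/OO. | (0,0)=-1→XXO/.XX/OO.; (1,0)=-1→.XO/XXX/OO.; (2,2)=+1→.XO/.XX/OOX*
ply 2: .XO/.XX/OOX is terminal -1 (O); from .XO/.XX/OO. depth 6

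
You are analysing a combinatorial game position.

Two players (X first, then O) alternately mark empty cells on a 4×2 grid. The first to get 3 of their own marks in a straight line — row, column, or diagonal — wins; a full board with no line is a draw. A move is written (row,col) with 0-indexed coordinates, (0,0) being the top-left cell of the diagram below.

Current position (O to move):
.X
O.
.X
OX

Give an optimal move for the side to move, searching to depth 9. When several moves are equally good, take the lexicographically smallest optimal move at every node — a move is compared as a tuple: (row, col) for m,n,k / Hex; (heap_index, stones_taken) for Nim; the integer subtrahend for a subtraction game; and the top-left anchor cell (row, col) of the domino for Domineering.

O's best at [.X/O./.X/OX]: (2,0)

[.X/O./.X/OX] O move#1: (0,0):-1/OX/O./.X/OX, (1,1):+0/.X/OO/.X/OX, (2,0):+1/.X/O./OX/OX*
[.X/O./OX/OX] end (terminal -1, X#2); searched .X/O./.X/OX to 9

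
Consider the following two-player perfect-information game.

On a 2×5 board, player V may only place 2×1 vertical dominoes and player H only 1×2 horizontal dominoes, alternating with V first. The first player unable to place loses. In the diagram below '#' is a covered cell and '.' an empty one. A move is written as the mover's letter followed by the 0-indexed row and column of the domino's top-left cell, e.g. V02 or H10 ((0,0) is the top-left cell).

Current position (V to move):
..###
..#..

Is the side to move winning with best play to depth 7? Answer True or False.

V winning at [..###/..#..]: True

ply 1, V at ..###/..#.. | V00=+1→#.###/#.#..*; V01=+1→.####/.##..
ply 2, H at #.###/#.#.. | H13=-1→#.###/#.###*
ply 3, V at #.###/#.### | V01=+1→#####/#####*
ply 4: #####/##### is terminal -1 (H); from ..###/..#.. depth 7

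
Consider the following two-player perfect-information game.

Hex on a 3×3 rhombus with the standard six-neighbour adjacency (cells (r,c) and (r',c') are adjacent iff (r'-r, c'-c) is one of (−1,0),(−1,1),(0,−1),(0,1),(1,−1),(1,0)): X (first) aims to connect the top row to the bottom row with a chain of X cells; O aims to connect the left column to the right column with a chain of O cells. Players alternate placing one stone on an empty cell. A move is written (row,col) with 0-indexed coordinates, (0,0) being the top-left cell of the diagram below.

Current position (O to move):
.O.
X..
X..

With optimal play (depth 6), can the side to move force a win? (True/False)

ply 1, O at .O./X../X.. | (0,0)=-1→OO./X../X..*; (0,2)=-1→.OO/X../X..; (1,1)=-1→.O./XO./X..; (1,2)=-1→.O./X.O/X..; (2,1)=-1→.O./X../XO.; (2,2)=-1→.O./X../X.O
ply 2, X at OO./X../X.. | (0,2)=+1→OOX/X../X..*; (1,1)=-1→OO./XX./X..; (1,2)=-1→OO./X.X/X..; (2,1)=-1→OO./X../XX.; (2,2)=-1→OO./X../X.X
ply 3, O at OOX/X../X.. | (1,1)=-1→OOX/XO./X..*; (1,2)=-1→OOX/X.O/X..; (2,1)=-1→OOX/X../XO.; (2,2)=-1→OOX/X../X.O
ply 4, X at OOX/XO./X.. | (1,2)=+1→OOX/XOX/X..*; (2,1)=-1→OOX/XO./XX.; (2,2)=-1→OOX/XO./X.X
ply 5, O at OOX/XOX/X.. | (2,1)=-1→OOX/XOX/XO.*; (2,2)=-1→OOX/XOX/X.O
ply 6, X at OOX/XOX/XO. | (2,2)=+1→OOX/XOX/XOX*
ply 7: OOX/XOX/XOX is terminal -1 (O); from .O./X../X.. depth 6

O winning at [.O./X../X..]: False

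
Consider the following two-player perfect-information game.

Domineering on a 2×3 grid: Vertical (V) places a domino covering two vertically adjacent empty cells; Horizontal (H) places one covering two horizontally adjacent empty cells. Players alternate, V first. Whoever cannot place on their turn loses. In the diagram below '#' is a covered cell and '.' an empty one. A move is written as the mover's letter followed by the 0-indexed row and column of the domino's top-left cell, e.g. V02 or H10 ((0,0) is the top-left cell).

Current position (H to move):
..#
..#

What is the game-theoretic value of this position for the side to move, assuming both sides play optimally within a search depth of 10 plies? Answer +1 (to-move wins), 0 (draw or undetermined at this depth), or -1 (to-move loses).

value(..#/..#, H) = +1

p1 H@[..#/..#]: H00[###/..#]+1* H10[..#/###]+1
p2 V@[###/..#] terminal -1; root [..#/..#] d10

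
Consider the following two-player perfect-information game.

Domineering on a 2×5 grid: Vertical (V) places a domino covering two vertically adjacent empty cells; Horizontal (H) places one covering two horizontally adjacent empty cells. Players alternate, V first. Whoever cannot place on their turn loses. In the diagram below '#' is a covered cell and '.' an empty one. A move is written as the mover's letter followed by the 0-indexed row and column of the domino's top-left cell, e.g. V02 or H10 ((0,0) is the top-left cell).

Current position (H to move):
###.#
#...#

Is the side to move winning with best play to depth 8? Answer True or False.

H winning at [###.#/#...#]: True

[###.#/#...#] H move#1: H11:-1/###.#/###.#, H12:+1/###.#/#.###*
[###.#/#.###] end (terminal -1, V#2); searched ###.#/#...# to 8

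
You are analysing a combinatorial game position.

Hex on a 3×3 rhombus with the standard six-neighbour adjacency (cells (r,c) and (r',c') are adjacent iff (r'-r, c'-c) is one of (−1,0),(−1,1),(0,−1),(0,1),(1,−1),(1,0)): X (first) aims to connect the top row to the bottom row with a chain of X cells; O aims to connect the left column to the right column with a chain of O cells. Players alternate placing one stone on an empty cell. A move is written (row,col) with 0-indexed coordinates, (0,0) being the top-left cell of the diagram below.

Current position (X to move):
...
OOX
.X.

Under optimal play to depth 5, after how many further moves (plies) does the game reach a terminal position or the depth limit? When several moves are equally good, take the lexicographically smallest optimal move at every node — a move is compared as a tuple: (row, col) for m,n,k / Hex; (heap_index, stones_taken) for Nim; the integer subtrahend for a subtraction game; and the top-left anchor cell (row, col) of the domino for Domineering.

[.../OOX/.X.] X move#1: (0,0):-1/X../OOX/.X., (0,1):-1/.X./OOX/.X., (0,2):+1/..X/OOX/.X.*, (2,0):-1/.../OOX/XX., (2,2):-1/.../OOX/.XX
[..X/OOX/.X.] end (terminal -1, O#2); searched .../OOX/.X. to 5

PV length from [.../OOX/.X.]: 1 ply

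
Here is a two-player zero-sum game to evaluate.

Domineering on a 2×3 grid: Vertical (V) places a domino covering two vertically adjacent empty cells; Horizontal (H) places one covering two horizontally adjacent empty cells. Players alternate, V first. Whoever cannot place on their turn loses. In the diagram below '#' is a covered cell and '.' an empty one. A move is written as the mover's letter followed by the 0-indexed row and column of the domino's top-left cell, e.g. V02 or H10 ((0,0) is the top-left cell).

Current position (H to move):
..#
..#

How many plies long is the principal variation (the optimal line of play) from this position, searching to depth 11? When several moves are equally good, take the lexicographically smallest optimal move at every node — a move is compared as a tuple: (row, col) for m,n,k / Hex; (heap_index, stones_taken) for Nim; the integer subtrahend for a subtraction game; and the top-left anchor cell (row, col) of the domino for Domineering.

p1 H@[..#/..#]: H00[###/..#]+1* H10[..#/###]+1
p2 V@[###/..#] terminal -1; root [..#/..#] d11

PV length from [..#/..#]: 1 ply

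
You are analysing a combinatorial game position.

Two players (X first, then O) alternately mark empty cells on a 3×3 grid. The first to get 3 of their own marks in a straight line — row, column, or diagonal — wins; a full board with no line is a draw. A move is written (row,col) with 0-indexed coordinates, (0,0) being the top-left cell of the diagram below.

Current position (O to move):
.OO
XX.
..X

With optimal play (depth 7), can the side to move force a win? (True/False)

ply 1, O at .OO/XX./..X | (0,0)=+1→OOO/XX./..X*; (1,2)=-1→.OO/XXO/..X; (2,0)=-1→.OO/XX./O.X; (2,1)=-1→.OO/XX./.OX
ply 2: OOO/XX./..X is terminal -1 (X); from .OO/XX./..X depth 7

O winning at [.OO/XX./..X]: True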